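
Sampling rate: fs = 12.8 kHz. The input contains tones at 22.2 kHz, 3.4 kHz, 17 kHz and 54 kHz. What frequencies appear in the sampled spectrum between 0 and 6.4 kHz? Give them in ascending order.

fs/2 = 6.4 kHz.
22.2 kHz mod fs = 9.4 kHz.
9.4 kHz > fs/2 = 6.4 kHz, folds to fs − 9.4 kHz = 3.4 kHz.
3.4 kHz ≤ fs/2 = 6.4 kHz, passes unchanged.
17 kHz mod fs = 4.2 kHz.
4.2 kHz ≤ fs/2 = 6.4 kHz, appears at 4.2 kHz.
54 kHz mod fs = 2.8 kHz.
2.8 kHz ≤ fs/2 = 6.4 kHz, appears at 2.8 kHz.
Distinct values: {2.8 kHz, 3.4 kHz, 4.2 kHz}.

2.8 kHz, 3.4 kHz, 4.2 kHz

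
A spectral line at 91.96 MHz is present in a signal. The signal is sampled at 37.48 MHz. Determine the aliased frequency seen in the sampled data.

91.96 MHz mod fs = 17 MHz.
17 MHz ≤ fs/2 = 18.74 MHz, appears at 17 MHz.

17 MHz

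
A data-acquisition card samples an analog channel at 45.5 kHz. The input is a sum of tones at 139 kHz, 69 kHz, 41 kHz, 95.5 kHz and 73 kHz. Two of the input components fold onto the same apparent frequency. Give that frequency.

fs/2 = 22.75 kHz.
139 kHz mod fs = 2.5 kHz.
2.5 kHz ≤ fs/2 = 22.75 kHz, appears at 2.5 kHz.
69 kHz mod fs = 23.5 kHz.
23.5 kHz > fs/2 = 22.75 kHz, folds to fs − 23.5 kHz = 22 kHz.
41 kHz > fs/2 = 22.75 kHz, folds to fs − 41 kHz = 4.5 kHz.
95.5 kHz mod fs = 4.5 kHz.
4.5 kHz ≤ fs/2 = 22.75 kHz, appears at 4.5 kHz.
73 kHz mod fs = 27.5 kHz.
27.5 kHz > fs/2 = 22.75 kHz, folds to fs − 27.5 kHz = 18 kHz.
41 kHz and 95.5 kHz both map to 4.5 kHz.

4.5 kHz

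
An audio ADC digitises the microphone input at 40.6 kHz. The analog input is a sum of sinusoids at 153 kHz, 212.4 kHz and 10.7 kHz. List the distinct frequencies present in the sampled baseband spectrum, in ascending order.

fs/2 = 20.3 kHz.
153 kHz mod fs = 31.2 kHz.
31.2 kHz > fs/2 = 20.3 kHz, folds to fs − 31.2 kHz = 9.4 kHz.
212.4 kHz mod fs = 9.4 kHz.
9.4 kHz ≤ fs/2 = 20.3 kHz, appears at 9.4 kHz.
10.7 kHz ≤ fs/2 = 20.3 kHz, passes unchanged.
Distinct values: {9.4 kHz, 10.7 kHz}.

9.4 kHz, 10.7 kHz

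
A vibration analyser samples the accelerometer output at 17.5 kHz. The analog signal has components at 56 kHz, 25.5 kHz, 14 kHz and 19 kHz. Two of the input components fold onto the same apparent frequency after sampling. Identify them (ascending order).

14 kHz, 56 kHz

fs/2 = 8.75 kHz.
56 kHz mod fs = 3.5 kHz.
3.5 kHz ≤ fs/2 = 8.75 kHz, appears at 3.5 kHz.
25.5 kHz mod fs = 8 kHz.
8 kHz ≤ fs/2 = 8.75 kHz, appears at 8 kHz.
14 kHz > fs/2 = 8.75 kHz, folds to fs − 14 kHz = 3.5 kHz.
19 kHz mod fs = 1.5 kHz.
1.5 kHz ≤ fs/2 = 8.75 kHz, appears at 1.5 kHz.
14 kHz and 56 kHz both map to 3.5 kHz.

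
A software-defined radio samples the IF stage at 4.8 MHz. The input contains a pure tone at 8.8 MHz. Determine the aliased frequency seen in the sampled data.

8.8 MHz mod fs = 4 MHz.
4 MHz > fs/2 = 2.4 MHz, folds to fs − 4 MHz = 0.8 MHz.

0.8 MHz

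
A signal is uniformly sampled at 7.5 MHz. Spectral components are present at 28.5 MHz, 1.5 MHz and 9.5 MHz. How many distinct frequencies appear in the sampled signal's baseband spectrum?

fs/2 = 3.75 MHz.
28.5 MHz mod fs = 6 MHz.
6 MHz > fs/2 = 3.75 MHz, folds to fs − 6 MHz = 1.5 MHz.
1.5 MHz ≤ fs/2 = 3.75 MHz, passes unchanged.
9.5 MHz mod fs = 2 MHz.
2 MHz ≤ fs/2 = 3.75 MHz, appears at 2 MHz.
Distinct values: {1.5 MHz, 2 MHz} → 2.

2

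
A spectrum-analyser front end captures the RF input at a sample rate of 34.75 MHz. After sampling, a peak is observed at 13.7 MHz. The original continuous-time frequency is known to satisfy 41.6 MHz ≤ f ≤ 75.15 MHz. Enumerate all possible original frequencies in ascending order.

Frequencies that alias to 13.7 MHz are k·fs ± 13.7 MHz for integer k ≥ 0.
k=0: 13.7 MHz.
k=1: 21.05 MHz, 48.45 MHz.
k=2: 55.8 MHz, 83.2 MHz.
k=3: 90.55 MHz, 117.95 MHz.
Within [41.6 MHz, 75.15 MHz]: 48.45 MHz, 55.8 MHz.

48.45 MHz, 55.8 MHz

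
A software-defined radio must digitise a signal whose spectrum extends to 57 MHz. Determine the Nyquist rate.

114 MHz

Nyquist rate = 2 × 57 MHz = 114 MHz.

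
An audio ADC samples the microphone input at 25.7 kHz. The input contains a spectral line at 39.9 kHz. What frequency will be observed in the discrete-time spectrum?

11.5 kHz

39.9 kHz mod fs = 14.2 kHz.
14.2 kHz > fs/2 = 12.85 kHz, folds to fs − 14.2 kHz = 11.5 kHz.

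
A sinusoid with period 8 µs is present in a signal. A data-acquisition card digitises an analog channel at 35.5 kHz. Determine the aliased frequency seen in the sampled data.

T = 8 µs → f = 1/T = 125 kHz.
125 kHz mod fs = 18.5 kHz.
18.5 kHz > fs/2 = 17.75 kHz, folds to fs − 18.5 kHz = 17 kHz.

17 kHz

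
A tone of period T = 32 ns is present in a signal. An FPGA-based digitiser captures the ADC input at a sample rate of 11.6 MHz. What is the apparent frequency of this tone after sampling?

T = 32 ns → f = 1/T = 31.25 MHz.
31.25 MHz mod fs = 8.05 MHz.
8.05 MHz > fs/2 = 5.8 MHz, folds to fs − 8.05 MHz = 3.55 MHz.

3.55 MHz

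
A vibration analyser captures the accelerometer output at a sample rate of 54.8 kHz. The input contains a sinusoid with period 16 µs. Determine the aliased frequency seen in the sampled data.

7.7 kHz

T = 16 µs → f = 1/T = 62.5 kHz.
62.5 kHz mod fs = 7.7 kHz.
7.7 kHz ≤ fs/2 = 27.4 kHz, appears at 7.7 kHz.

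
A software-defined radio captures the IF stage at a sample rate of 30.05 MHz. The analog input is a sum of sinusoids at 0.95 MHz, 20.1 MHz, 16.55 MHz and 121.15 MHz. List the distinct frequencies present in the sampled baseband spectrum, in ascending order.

fs/2 = 15.025 MHz.
0.95 MHz ≤ fs/2 = 15.025 MHz, passes unchanged.
20.1 MHz > fs/2 = 15.025 MHz, folds to fs − 20.1 MHz = 9.95 MHz.
16.55 MHz > fs/2 = 15.025 MHz, folds to fs − 16.55 MHz = 13.5 MHz.
121.15 MHz mod fs = 0.95 MHz.
0.95 MHz ≤ fs/2 = 15.025 MHz, appears at 0.95 MHz.
Distinct values: {0.95 MHz, 9.95 MHz, 13.5 MHz}.

0.95 MHz, 9.95 MHz, 13.5 MHz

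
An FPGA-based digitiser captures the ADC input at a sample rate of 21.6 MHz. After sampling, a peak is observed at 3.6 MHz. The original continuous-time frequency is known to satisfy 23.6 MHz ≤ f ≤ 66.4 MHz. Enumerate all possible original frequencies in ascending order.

Frequencies that alias to 3.6 MHz are k·fs ± 3.6 MHz for integer k ≥ 0.
k=0: 3.6 MHz.
k=1: 18 MHz, 25.2 MHz.
k=2: 39.6 MHz, 46.8 MHz.
k=3: 61.2 MHz, 68.4 MHz.
k=4: 82.8 MHz, 90 MHz.
Within [23.6 MHz, 66.4 MHz]: 25.2 MHz, 39.6 MHz, 46.8 MHz, 61.2 MHz.

25.2 MHz, 39.6 MHz, 46.8 MHz, 61.2 MHz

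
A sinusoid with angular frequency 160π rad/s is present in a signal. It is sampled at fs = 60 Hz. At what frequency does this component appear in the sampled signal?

ω = 160π rad/s → f = ω/(2π) = 80 Hz.
80 Hz mod fs = 20 Hz.
20 Hz ≤ fs/2 = 30 Hz, appears at 20 Hz.

20 Hz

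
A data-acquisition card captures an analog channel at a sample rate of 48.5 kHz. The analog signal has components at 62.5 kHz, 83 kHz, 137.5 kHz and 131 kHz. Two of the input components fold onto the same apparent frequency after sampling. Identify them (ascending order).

fs/2 = 24.25 kHz.
62.5 kHz mod fs = 14 kHz.
14 kHz ≤ fs/2 = 24.25 kHz, appears at 14 kHz.
83 kHz mod fs = 34.5 kHz.
34.5 kHz > fs/2 = 24.25 kHz, folds to fs − 34.5 kHz = 14 kHz.
137.5 kHz mod fs = 40.5 kHz.
40.5 kHz > fs/2 = 24.25 kHz, folds to fs − 40.5 kHz = 8 kHz.
131 kHz mod fs = 34 kHz.
34 kHz > fs/2 = 24.25 kHz, folds to fs − 34 kHz = 14.5 kHz.
62.5 kHz and 83 kHz both map to 14 kHz.

62.5 kHz, 83 kHz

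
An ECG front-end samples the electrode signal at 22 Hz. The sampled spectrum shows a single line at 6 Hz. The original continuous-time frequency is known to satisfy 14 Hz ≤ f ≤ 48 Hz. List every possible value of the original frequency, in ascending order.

Frequencies that alias to 6 Hz are k·fs ± 6 Hz for integer k ≥ 0.
k=0: 6 Hz.
k=1: 16 Hz, 28 Hz.
k=2: 38 Hz, 50 Hz.
k=3: 60 Hz, 72 Hz.
Within [14 Hz, 48 Hz]: 16 Hz, 28 Hz, 38 Hz.

16 Hz, 28 Hz, 38 Hz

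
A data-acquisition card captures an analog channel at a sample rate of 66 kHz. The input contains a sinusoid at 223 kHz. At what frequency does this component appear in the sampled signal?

25 kHz

223 kHz mod fs = 25 kHz.
25 kHz ≤ fs/2 = 33 kHz, appears at 25 kHz.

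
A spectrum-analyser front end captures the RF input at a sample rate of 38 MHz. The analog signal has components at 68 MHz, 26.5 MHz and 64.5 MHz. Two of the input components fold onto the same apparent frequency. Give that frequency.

11.5 MHz

fs/2 = 19 MHz.
68 MHz mod fs = 30 MHz.
30 MHz > fs/2 = 19 MHz, folds to fs − 30 MHz = 8 MHz.
26.5 MHz > fs/2 = 19 MHz, folds to fs − 26.5 MHz = 11.5 MHz.
64.5 MHz mod fs = 26.5 MHz.
26.5 MHz > fs/2 = 19 MHz, folds to fs − 26.5 MHz = 11.5 MHz.
26.5 MHz and 64.5 MHz both map to 11.5 MHz.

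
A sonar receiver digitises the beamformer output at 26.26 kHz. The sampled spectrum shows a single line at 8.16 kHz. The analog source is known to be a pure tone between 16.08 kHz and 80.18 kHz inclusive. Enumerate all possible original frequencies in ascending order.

Frequencies that alias to 8.16 kHz are k·fs ± 8.16 kHz for integer k ≥ 0.
k=0: 8.16 kHz.
k=1: 18.1 kHz, 34.42 kHz.
k=2: 44.36 kHz, 60.68 kHz.
k=3: 70.62 kHz, 86.94 kHz.
k=4: 96.88 kHz, 113.2 kHz.
Within [16.08 kHz, 80.18 kHz]: 18.1 kHz, 34.42 kHz, 44.36 kHz, 60.68 kHz, 70.62 kHz.

18.1 kHz, 34.42 kHz, 44.36 kHz, 60.68 kHz, 70.62 kHz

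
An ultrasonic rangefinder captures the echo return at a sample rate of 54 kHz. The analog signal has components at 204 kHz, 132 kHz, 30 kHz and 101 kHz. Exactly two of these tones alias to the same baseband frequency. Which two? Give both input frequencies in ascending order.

30 kHz, 132 kHz

fs/2 = 27 kHz.
204 kHz mod fs = 42 kHz.
42 kHz > fs/2 = 27 kHz, folds to fs − 42 kHz = 12 kHz.
132 kHz mod fs = 24 kHz.
24 kHz ≤ fs/2 = 27 kHz, appears at 24 kHz.
30 kHz > fs/2 = 27 kHz, folds to fs − 30 kHz = 24 kHz.
101 kHz mod fs = 47 kHz.
47 kHz > fs/2 = 27 kHz, folds to fs − 47 kHz = 7 kHz.
30 kHz and 132 kHz both map to 24 kHz.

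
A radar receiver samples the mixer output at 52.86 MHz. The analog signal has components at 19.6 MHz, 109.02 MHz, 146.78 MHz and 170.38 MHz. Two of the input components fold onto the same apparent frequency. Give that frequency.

11.8 MHz

fs/2 = 26.43 MHz.
19.6 MHz ≤ fs/2 = 26.43 MHz, passes unchanged.
109.02 MHz mod fs = 3.3 MHz.
3.3 MHz ≤ fs/2 = 26.43 MHz, appears at 3.3 MHz.
146.78 MHz mod fs = 41.06 MHz.
41.06 MHz > fs/2 = 26.43 MHz, folds to fs − 41.06 MHz = 11.8 MHz.
170.38 MHz mod fs = 11.8 MHz.
11.8 MHz ≤ fs/2 = 26.43 MHz, appears at 11.8 MHz.
146.78 MHz and 170.38 MHz both map to 11.8 MHz.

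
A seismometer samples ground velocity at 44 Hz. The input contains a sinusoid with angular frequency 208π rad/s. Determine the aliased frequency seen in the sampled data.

ω = 208π rad/s → f = ω/(2π) = 104 Hz.
104 Hz mod fs = 16 Hz.
16 Hz ≤ fs/2 = 22 Hz, appears at 16 Hz.

16 Hz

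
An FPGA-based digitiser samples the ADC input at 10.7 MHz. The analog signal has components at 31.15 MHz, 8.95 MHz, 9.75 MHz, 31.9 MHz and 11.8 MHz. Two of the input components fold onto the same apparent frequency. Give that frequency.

fs/2 = 5.35 MHz.
31.15 MHz mod fs = 9.75 MHz.
9.75 MHz > fs/2 = 5.35 MHz, folds to fs − 9.75 MHz = 0.95 MHz.
8.95 MHz > fs/2 = 5.35 MHz, folds to fs − 8.95 MHz = 1.75 MHz.
9.75 MHz > fs/2 = 5.35 MHz, folds to fs − 9.75 MHz = 0.95 MHz.
31.9 MHz mod fs = 10.5 MHz.
10.5 MHz > fs/2 = 5.35 MHz, folds to fs − 10.5 MHz = 0.2 MHz.
11.8 MHz mod fs = 1.1 MHz.
1.1 MHz ≤ fs/2 = 5.35 MHz, appears at 1.1 MHz.
9.75 MHz and 31.15 MHz both map to 0.95 MHz.

0.95 MHz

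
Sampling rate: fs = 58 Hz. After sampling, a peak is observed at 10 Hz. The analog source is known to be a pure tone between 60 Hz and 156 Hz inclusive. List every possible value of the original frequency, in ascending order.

68 Hz, 106 Hz, 126 Hz

Frequencies that alias to 10 Hz are k·fs ± 10 Hz for integer k ≥ 0.
k=0: 10 Hz.
k=1: 48 Hz, 68 Hz.
k=2: 106 Hz, 126 Hz.
k=3: 164 Hz, 184 Hz.
Within [60 Hz, 156 Hz]: 68 Hz, 106 Hz, 126 Hz.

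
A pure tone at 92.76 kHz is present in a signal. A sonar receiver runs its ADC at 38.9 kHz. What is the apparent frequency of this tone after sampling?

92.76 kHz mod fs = 14.96 kHz.
14.96 kHz ≤ fs/2 = 19.45 kHz, appears at 14.96 kHz.

14.96 kHz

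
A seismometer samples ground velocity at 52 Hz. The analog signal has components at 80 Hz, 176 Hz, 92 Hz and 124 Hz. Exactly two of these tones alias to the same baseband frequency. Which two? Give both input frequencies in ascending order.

fs/2 = 26 Hz.
80 Hz mod fs = 28 Hz.
28 Hz > fs/2 = 26 Hz, folds to fs − 28 Hz = 24 Hz.
176 Hz mod fs = 20 Hz.
20 Hz ≤ fs/2 = 26 Hz, appears at 20 Hz.
92 Hz mod fs = 40 Hz.
40 Hz > fs/2 = 26 Hz, folds to fs − 40 Hz = 12 Hz.
124 Hz mod fs = 20 Hz.
20 Hz ≤ fs/2 = 26 Hz, appears at 20 Hz.
124 Hz and 176 Hz both map to 20 Hz.

124 Hz, 176 Hz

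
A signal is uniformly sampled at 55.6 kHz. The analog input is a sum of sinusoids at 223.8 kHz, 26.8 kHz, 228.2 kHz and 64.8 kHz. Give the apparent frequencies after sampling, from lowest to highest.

1.4 kHz, 5.8 kHz, 9.2 kHz, 26.8 kHz

fs/2 = 27.8 kHz.
223.8 kHz mod fs = 1.4 kHz.
1.4 kHz ≤ fs/2 = 27.8 kHz, appears at 1.4 kHz.
26.8 kHz ≤ fs/2 = 27.8 kHz, passes unchanged.
228.2 kHz mod fs = 5.8 kHz.
5.8 kHz ≤ fs/2 = 27.8 kHz, appears at 5.8 kHz.
64.8 kHz mod fs = 9.2 kHz.
9.2 kHz ≤ fs/2 = 27.8 kHz, appears at 9.2 kHz.
Distinct values: {1.4 kHz, 5.8 kHz, 9.2 kHz, 26.8 kHz}.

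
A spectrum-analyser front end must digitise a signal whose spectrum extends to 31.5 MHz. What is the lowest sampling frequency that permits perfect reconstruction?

Nyquist rate = 2 × 31.5 MHz = 63 MHz.

63 MHz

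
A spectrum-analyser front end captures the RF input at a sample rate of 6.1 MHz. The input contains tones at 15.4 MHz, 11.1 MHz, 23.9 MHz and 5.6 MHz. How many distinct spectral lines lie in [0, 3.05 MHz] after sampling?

3

fs/2 = 3.05 MHz.
15.4 MHz mod fs = 3.2 MHz.
3.2 MHz > fs/2 = 3.05 MHz, folds to fs − 3.2 MHz = 2.9 MHz.
11.1 MHz mod fs = 5 MHz.
5 MHz > fs/2 = 3.05 MHz, folds to fs − 5 MHz = 1.1 MHz.
23.9 MHz mod fs = 5.6 MHz.
5.6 MHz > fs/2 = 3.05 MHz, folds to fs − 5.6 MHz = 0.5 MHz.
5.6 MHz > fs/2 = 3.05 MHz, folds to fs − 5.6 MHz = 0.5 MHz.
Distinct values: {0.5 MHz, 1.1 MHz, 2.9 MHz} → 3.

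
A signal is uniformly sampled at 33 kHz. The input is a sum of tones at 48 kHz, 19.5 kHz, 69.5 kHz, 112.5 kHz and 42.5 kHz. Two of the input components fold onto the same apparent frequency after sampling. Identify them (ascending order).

19.5 kHz, 112.5 kHz

fs/2 = 16.5 kHz.
48 kHz mod fs = 15 kHz.
15 kHz ≤ fs/2 = 16.5 kHz, appears at 15 kHz.
19.5 kHz > fs/2 = 16.5 kHz, folds to fs − 19.5 kHz = 13.5 kHz.
69.5 kHz mod fs = 3.5 kHz.
3.5 kHz ≤ fs/2 = 16.5 kHz, appears at 3.5 kHz.
112.5 kHz mod fs = 13.5 kHz.
13.5 kHz ≤ fs/2 = 16.5 kHz, appears at 13.5 kHz.
42.5 kHz mod fs = 9.5 kHz.
9.5 kHz ≤ fs/2 = 16.5 kHz, appears at 9.5 kHz.
19.5 kHz and 112.5 kHz both map to 13.5 kHz.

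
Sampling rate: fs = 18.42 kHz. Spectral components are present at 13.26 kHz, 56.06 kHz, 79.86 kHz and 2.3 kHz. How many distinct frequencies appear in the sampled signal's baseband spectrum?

4

fs/2 = 9.21 kHz.
13.26 kHz > fs/2 = 9.21 kHz, folds to fs − 13.26 kHz = 5.16 kHz.
56.06 kHz mod fs = 0.8 kHz.
0.8 kHz ≤ fs/2 = 9.21 kHz, appears at 0.8 kHz.
79.86 kHz mod fs = 6.18 kHz.
6.18 kHz ≤ fs/2 = 9.21 kHz, appears at 6.18 kHz.
2.3 kHz ≤ fs/2 = 9.21 kHz, passes unchanged.
Distinct values: {0.8 kHz, 2.3 kHz, 5.16 kHz, 6.18 kHz} → 4.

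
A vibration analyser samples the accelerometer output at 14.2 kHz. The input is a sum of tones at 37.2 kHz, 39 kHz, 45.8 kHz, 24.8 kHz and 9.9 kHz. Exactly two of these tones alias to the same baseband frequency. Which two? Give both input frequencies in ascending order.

24.8 kHz, 39 kHz

fs/2 = 7.1 kHz.
37.2 kHz mod fs = 8.8 kHz.
8.8 kHz > fs/2 = 7.1 kHz, folds to fs − 8.8 kHz = 5.4 kHz.
39 kHz mod fs = 10.6 kHz.
10.6 kHz > fs/2 = 7.1 kHz, folds to fs − 10.6 kHz = 3.6 kHz.
45.8 kHz mod fs = 3.2 kHz.
3.2 kHz ≤ fs/2 = 7.1 kHz, appears at 3.2 kHz.
24.8 kHz mod fs = 10.6 kHz.
10.6 kHz > fs/2 = 7.1 kHz, folds to fs − 10.6 kHz = 3.6 kHz.
9.9 kHz > fs/2 = 7.1 kHz, folds to fs − 9.9 kHz = 4.3 kHz.
24.8 kHz and 39 kHz both map to 3.6 kHz.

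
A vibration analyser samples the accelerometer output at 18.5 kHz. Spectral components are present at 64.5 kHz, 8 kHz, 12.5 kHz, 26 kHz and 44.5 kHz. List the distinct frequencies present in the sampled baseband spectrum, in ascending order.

fs/2 = 9.25 kHz.
64.5 kHz mod fs = 9 kHz.
9 kHz ≤ fs/2 = 9.25 kHz, appears at 9 kHz.
8 kHz ≤ fs/2 = 9.25 kHz, passes unchanged.
12.5 kHz > fs/2 = 9.25 kHz, folds to fs − 12.5 kHz = 6 kHz.
26 kHz mod fs = 7.5 kHz.
7.5 kHz ≤ fs/2 = 9.25 kHz, appears at 7.5 kHz.
44.5 kHz mod fs = 7.5 kHz.
7.5 kHz ≤ fs/2 = 9.25 kHz, appears at 7.5 kHz.
Distinct values: {6 kHz, 7.5 kHz, 8 kHz, 9 kHz}.

6 kHz, 7.5 kHz, 8 kHz, 9 kHz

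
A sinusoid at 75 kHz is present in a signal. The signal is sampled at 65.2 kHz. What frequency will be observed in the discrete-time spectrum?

75 kHz mod fs = 9.8 kHz.
9.8 kHz ≤ fs/2 = 32.6 kHz, appears at 9.8 kHz.

9.8 kHz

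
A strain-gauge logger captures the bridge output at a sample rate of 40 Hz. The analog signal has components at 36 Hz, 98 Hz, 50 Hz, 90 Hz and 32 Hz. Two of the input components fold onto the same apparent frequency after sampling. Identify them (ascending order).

50 Hz, 90 Hz

fs/2 = 20 Hz.
36 Hz > fs/2 = 20 Hz, folds to fs − 36 Hz = 4 Hz.
98 Hz mod fs = 18 Hz.
18 Hz ≤ fs/2 = 20 Hz, appears at 18 Hz.
50 Hz mod fs = 10 Hz.
10 Hz ≤ fs/2 = 20 Hz, appears at 10 Hz.
90 Hz mod fs = 10 Hz.
10 Hz ≤ fs/2 = 20 Hz, appears at 10 Hz.
32 Hz > fs/2 = 20 Hz, folds to fs − 32 Hz = 8 Hz.
50 Hz and 90 Hz both map to 10 Hz.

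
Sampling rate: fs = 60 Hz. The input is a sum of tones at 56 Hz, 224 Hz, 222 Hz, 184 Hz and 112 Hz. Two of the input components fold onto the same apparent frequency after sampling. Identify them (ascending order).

fs/2 = 30 Hz.
56 Hz > fs/2 = 30 Hz, folds to fs − 56 Hz = 4 Hz.
224 Hz mod fs = 44 Hz.
44 Hz > fs/2 = 30 Hz, folds to fs − 44 Hz = 16 Hz.
222 Hz mod fs = 42 Hz.
42 Hz > fs/2 = 30 Hz, folds to fs − 42 Hz = 18 Hz.
184 Hz mod fs = 4 Hz.
4 Hz ≤ fs/2 = 30 Hz, appears at 4 Hz.
112 Hz mod fs = 52 Hz.
52 Hz > fs/2 = 30 Hz, folds to fs − 52 Hz = 8 Hz.
56 Hz and 184 Hz both map to 4 Hz.

56 Hz, 184 Hz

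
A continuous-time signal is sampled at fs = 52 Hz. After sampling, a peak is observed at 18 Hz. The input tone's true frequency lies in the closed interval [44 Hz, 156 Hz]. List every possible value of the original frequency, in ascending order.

Frequencies that alias to 18 Hz are k·fs ± 18 Hz for integer k ≥ 0.
k=0: 18 Hz.
k=1: 34 Hz, 70 Hz.
k=2: 86 Hz, 122 Hz.
k=3: 138 Hz, 174 Hz.
k=4: 190 Hz, 226 Hz.
Within [44 Hz, 156 Hz]: 70 Hz, 86 Hz, 122 Hz, 138 Hz.

70 Hz, 86 Hz, 122 Hz, 138 Hz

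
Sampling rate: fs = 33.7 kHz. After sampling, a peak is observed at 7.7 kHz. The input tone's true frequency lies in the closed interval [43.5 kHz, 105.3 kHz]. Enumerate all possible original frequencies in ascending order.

59.7 kHz, 75.1 kHz, 93.4 kHz

Frequencies that alias to 7.7 kHz are k·fs ± 7.7 kHz for integer k ≥ 0.
k=0: 7.7 kHz.
k=1: 26 kHz, 41.4 kHz.
k=2: 59.7 kHz, 75.1 kHz.
k=3: 93.4 kHz, 108.8 kHz.
k=4: 127.1 kHz, 142.5 kHz.
Within [43.5 kHz, 105.3 kHz]: 59.7 kHz, 75.1 kHz, 93.4 kHz.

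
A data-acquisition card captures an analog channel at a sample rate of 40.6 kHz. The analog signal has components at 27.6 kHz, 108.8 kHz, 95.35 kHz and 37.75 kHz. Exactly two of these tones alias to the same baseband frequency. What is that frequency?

fs/2 = 20.3 kHz.
27.6 kHz > fs/2 = 20.3 kHz, folds to fs − 27.6 kHz = 13 kHz.
108.8 kHz mod fs = 27.6 kHz.
27.6 kHz > fs/2 = 20.3 kHz, folds to fs − 27.6 kHz = 13 kHz.
95.35 kHz mod fs = 14.15 kHz.
14.15 kHz ≤ fs/2 = 20.3 kHz, appears at 14.15 kHz.
37.75 kHz > fs/2 = 20.3 kHz, folds to fs − 37.75 kHz = 2.85 kHz.
27.6 kHz and 108.8 kHz both map to 13 kHz.

13 kHz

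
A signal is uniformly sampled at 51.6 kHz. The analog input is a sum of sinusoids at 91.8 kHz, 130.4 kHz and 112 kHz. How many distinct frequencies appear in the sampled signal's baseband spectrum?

3

fs/2 = 25.8 kHz.
91.8 kHz mod fs = 40.2 kHz.
40.2 kHz > fs/2 = 25.8 kHz, folds to fs − 40.2 kHz = 11.4 kHz.
130.4 kHz mod fs = 27.2 kHz.
27.2 kHz > fs/2 = 25.8 kHz, folds to fs − 27.2 kHz = 24.4 kHz.
112 kHz mod fs = 8.8 kHz.
8.8 kHz ≤ fs/2 = 25.8 kHz, appears at 8.8 kHz.
Distinct values: {8.8 kHz, 11.4 kHz, 24.4 kHz} → 3.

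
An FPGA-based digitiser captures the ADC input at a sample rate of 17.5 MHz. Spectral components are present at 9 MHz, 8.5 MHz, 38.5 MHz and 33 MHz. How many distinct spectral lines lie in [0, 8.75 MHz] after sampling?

3

fs/2 = 8.75 MHz.
9 MHz > fs/2 = 8.75 MHz, folds to fs − 9 MHz = 8.5 MHz.
8.5 MHz ≤ fs/2 = 8.75 MHz, passes unchanged.
38.5 MHz mod fs = 3.5 MHz.
3.5 MHz ≤ fs/2 = 8.75 MHz, appears at 3.5 MHz.
33 MHz mod fs = 15.5 MHz.
15.5 MHz > fs/2 = 8.75 MHz, folds to fs − 15.5 MHz = 2 MHz.
Distinct values: {2 MHz, 3.5 MHz, 8.5 MHz} → 3.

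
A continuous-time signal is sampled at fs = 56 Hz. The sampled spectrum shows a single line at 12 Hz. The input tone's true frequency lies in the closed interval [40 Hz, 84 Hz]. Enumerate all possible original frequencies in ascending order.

Frequencies that alias to 12 Hz are k·fs ± 12 Hz for integer k ≥ 0.
k=0: 12 Hz.
k=1: 44 Hz, 68 Hz.
k=2: 100 Hz, 124 Hz.
Within [40 Hz, 84 Hz]: 44 Hz, 68 Hz.

44 Hz, 68 Hz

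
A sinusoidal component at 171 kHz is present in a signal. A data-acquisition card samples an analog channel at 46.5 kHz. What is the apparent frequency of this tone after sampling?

171 kHz mod fs = 31.5 kHz.
31.5 kHz > fs/2 = 23.25 kHz, folds to fs − 31.5 kHz = 15 kHz.

15 kHz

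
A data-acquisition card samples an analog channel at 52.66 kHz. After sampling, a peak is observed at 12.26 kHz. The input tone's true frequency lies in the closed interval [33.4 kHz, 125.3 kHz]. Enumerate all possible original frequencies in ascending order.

40.4 kHz, 64.92 kHz, 93.06 kHz, 117.58 kHz

Frequencies that alias to 12.26 kHz are k·fs ± 12.26 kHz for integer k ≥ 0.
k=0: 12.26 kHz.
k=1: 40.4 kHz, 64.92 kHz.
k=2: 93.06 kHz, 117.58 kHz.
k=3: 145.72 kHz, 170.24 kHz.
Within [33.4 kHz, 125.3 kHz]: 40.4 kHz, 64.92 kHz, 93.06 kHz, 117.58 kHz.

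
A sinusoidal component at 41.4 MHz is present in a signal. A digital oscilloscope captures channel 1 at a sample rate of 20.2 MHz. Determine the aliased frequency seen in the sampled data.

41.4 MHz mod fs = 1 MHz.
1 MHz ≤ fs/2 = 10.1 MHz, appears at 1 MHz.

1 MHz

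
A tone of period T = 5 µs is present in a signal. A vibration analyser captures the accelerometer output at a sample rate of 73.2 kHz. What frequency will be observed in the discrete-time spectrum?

T = 5 µs → f = 1/T = 200 kHz.
200 kHz mod fs = 53.6 kHz.
53.6 kHz > fs/2 = 36.6 kHz, folds to fs − 53.6 kHz = 19.6 kHz.

19.6 kHz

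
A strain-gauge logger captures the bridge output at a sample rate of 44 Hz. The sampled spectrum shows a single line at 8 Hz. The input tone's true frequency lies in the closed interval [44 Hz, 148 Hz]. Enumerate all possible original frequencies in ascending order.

Frequencies that alias to 8 Hz are k·fs ± 8 Hz for integer k ≥ 0.
k=0: 8 Hz.
k=1: 36 Hz, 52 Hz.
k=2: 80 Hz, 96 Hz.
k=3: 124 Hz, 140 Hz.
k=4: 168 Hz, 184 Hz.
Within [44 Hz, 148 Hz]: 52 Hz, 80 Hz, 96 Hz, 124 Hz, 140 Hz.

52 Hz, 80 Hz, 96 Hz, 124 Hz, 140 Hz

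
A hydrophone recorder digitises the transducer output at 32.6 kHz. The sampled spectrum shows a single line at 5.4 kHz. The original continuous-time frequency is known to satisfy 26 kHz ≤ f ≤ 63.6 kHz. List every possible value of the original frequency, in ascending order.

Frequencies that alias to 5.4 kHz are k·fs ± 5.4 kHz for integer k ≥ 0.
k=0: 5.4 kHz.
k=1: 27.2 kHz, 38 kHz.
k=2: 59.8 kHz, 70.6 kHz.
k=3: 92.4 kHz, 103.2 kHz.
Within [26 kHz, 63.6 kHz]: 27.2 kHz, 38 kHz, 59.8 kHz.

27.2 kHz, 38 kHz, 59.8 kHz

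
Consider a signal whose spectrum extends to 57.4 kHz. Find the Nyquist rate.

114.8 kHz

Nyquist rate = 2 × 57.4 kHz = 114.8 kHz.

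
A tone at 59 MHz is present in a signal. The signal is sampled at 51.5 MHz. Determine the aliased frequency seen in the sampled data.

7.5 MHz

59 MHz mod fs = 7.5 MHz.
7.5 MHz ≤ fs/2 = 25.75 MHz, appears at 7.5 MHz.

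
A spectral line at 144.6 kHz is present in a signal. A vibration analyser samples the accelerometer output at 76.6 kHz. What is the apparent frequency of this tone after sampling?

8.6 kHz

144.6 kHz mod fs = 68 kHz.
68 kHz > fs/2 = 38.3 kHz, folds to fs − 68 kHz = 8.6 kHz.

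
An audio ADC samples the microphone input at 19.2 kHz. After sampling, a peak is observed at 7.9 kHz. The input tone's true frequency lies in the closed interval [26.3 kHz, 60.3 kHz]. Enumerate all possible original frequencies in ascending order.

27.1 kHz, 30.5 kHz, 46.3 kHz, 49.7 kHz

Frequencies that alias to 7.9 kHz are k·fs ± 7.9 kHz for integer k ≥ 0.
k=0: 7.9 kHz.
k=1: 11.3 kHz, 27.1 kHz.
k=2: 30.5 kHz, 46.3 kHz.
k=3: 49.7 kHz, 65.5 kHz.
k=4: 68.9 kHz, 84.7 kHz.
Within [26.3 kHz, 60.3 kHz]: 27.1 kHz, 30.5 kHz, 46.3 kHz, 49.7 kHz.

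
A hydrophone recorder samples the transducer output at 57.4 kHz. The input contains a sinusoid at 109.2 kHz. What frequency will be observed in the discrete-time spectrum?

109.2 kHz mod fs = 51.8 kHz.
51.8 kHz > fs/2 = 28.7 kHz, folds to fs − 51.8 kHz = 5.6 kHz.

5.6 kHz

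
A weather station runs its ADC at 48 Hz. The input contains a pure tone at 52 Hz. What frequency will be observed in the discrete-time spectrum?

52 Hz mod fs = 4 Hz.
4 Hz ≤ fs/2 = 24 Hz, appears at 4 Hz.

4 Hz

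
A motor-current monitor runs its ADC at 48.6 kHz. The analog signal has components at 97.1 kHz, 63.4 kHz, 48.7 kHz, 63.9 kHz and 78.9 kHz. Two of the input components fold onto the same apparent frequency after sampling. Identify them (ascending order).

48.7 kHz, 97.1 kHz

fs/2 = 24.3 kHz.
97.1 kHz mod fs = 48.5 kHz.
48.5 kHz > fs/2 = 24.3 kHz, folds to fs − 48.5 kHz = 0.1 kHz.
63.4 kHz mod fs = 14.8 kHz.
14.8 kHz ≤ fs/2 = 24.3 kHz, appears at 14.8 kHz.
48.7 kHz mod fs = 0.1 kHz.
0.1 kHz ≤ fs/2 = 24.3 kHz, appears at 0.1 kHz.
63.9 kHz mod fs = 15.3 kHz.
15.3 kHz ≤ fs/2 = 24.3 kHz, appears at 15.3 kHz.
78.9 kHz mod fs = 30.3 kHz.
30.3 kHz > fs/2 = 24.3 kHz, folds to fs − 30.3 kHz = 18.3 kHz.
48.7 kHz and 97.1 kHz both map to 0.1 kHz.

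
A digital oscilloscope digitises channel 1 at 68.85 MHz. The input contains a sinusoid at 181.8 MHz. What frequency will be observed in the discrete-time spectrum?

24.75 MHz

181.8 MHz mod fs = 44.1 MHz.
44.1 MHz > fs/2 = 34.425 MHz, folds to fs − 44.1 MHz = 24.75 MHz.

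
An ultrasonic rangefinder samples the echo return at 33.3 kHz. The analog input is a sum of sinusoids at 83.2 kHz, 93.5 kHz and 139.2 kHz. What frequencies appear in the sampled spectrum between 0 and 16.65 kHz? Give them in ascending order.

6 kHz, 6.4 kHz, 16.6 kHz

fs/2 = 16.65 kHz.
83.2 kHz mod fs = 16.6 kHz.
16.6 kHz ≤ fs/2 = 16.65 kHz, appears at 16.6 kHz.
93.5 kHz mod fs = 26.9 kHz.
26.9 kHz > fs/2 = 16.65 kHz, folds to fs − 26.9 kHz = 6.4 kHz.
139.2 kHz mod fs = 6 kHz.
6 kHz ≤ fs/2 = 16.65 kHz, appears at 6 kHz.
Distinct values: {6 kHz, 6.4 kHz, 16.6 kHz}.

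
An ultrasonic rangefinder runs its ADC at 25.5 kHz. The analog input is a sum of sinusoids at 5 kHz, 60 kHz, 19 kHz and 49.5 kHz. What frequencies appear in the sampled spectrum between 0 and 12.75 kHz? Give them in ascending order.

fs/2 = 12.75 kHz.
5 kHz ≤ fs/2 = 12.75 kHz, passes unchanged.
60 kHz mod fs = 9 kHz.
9 kHz ≤ fs/2 = 12.75 kHz, appears at 9 kHz.
19 kHz > fs/2 = 12.75 kHz, folds to fs − 19 kHz = 6.5 kHz.
49.5 kHz mod fs = 24 kHz.
24 kHz > fs/2 = 12.75 kHz, folds to fs − 24 kHz = 1.5 kHz.
Distinct values: {1.5 kHz, 5 kHz, 6.5 kHz, 9 kHz}.

1.5 kHz, 5 kHz, 6.5 kHz, 9 kHz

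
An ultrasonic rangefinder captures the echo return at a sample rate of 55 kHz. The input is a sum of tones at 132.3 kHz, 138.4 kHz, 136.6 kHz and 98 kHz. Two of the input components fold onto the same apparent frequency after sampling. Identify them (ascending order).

136.6 kHz, 138.4 kHz

fs/2 = 27.5 kHz.
132.3 kHz mod fs = 22.3 kHz.
22.3 kHz ≤ fs/2 = 27.5 kHz, appears at 22.3 kHz.
138.4 kHz mod fs = 28.4 kHz.
28.4 kHz > fs/2 = 27.5 kHz, folds to fs − 28.4 kHz = 26.6 kHz.
136.6 kHz mod fs = 26.6 kHz.
26.6 kHz ≤ fs/2 = 27.5 kHz, appears at 26.6 kHz.
98 kHz mod fs = 43 kHz.
43 kHz > fs/2 = 27.5 kHz, folds to fs − 43 kHz = 12 kHz.
136.6 kHz and 138.4 kHz both map to 26.6 kHz.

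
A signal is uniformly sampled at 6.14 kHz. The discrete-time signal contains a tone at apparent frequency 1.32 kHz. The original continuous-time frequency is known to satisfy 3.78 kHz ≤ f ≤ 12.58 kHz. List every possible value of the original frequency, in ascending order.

4.82 kHz, 7.46 kHz, 10.96 kHz

Frequencies that alias to 1.32 kHz are k·fs ± 1.32 kHz for integer k ≥ 0.
k=0: 1.32 kHz.
k=1: 4.82 kHz, 7.46 kHz.
k=2: 10.96 kHz, 13.6 kHz.
k=3: 17.1 kHz, 19.74 kHz.
Within [3.78 kHz, 12.58 kHz]: 4.82 kHz, 7.46 kHz, 10.96 kHz.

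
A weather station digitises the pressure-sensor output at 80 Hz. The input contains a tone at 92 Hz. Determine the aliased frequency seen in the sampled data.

92 Hz mod fs = 12 Hz.
12 Hz ≤ fs/2 = 40 Hz, appears at 12 Hz.

12 Hz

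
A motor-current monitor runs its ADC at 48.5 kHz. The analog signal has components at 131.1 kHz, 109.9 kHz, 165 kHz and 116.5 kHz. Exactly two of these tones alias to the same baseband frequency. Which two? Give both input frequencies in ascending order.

116.5 kHz, 165 kHz

fs/2 = 24.25 kHz.
131.1 kHz mod fs = 34.1 kHz.
34.1 kHz > fs/2 = 24.25 kHz, folds to fs − 34.1 kHz = 14.4 kHz.
109.9 kHz mod fs = 12.9 kHz.
12.9 kHz ≤ fs/2 = 24.25 kHz, appears at 12.9 kHz.
165 kHz mod fs = 19.5 kHz.
19.5 kHz ≤ fs/2 = 24.25 kHz, appears at 19.5 kHz.
116.5 kHz mod fs = 19.5 kHz.
19.5 kHz ≤ fs/2 = 24.25 kHz, appears at 19.5 kHz.
116.5 kHz and 165 kHz both map to 19.5 kHz.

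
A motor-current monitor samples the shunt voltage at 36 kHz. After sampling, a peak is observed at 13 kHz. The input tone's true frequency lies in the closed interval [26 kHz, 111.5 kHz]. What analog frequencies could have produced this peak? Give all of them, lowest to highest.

49 kHz, 59 kHz, 85 kHz, 95 kHz

Frequencies that alias to 13 kHz are k·fs ± 13 kHz for integer k ≥ 0.
k=0: 13 kHz.
k=1: 23 kHz, 49 kHz.
k=2: 59 kHz, 85 kHz.
k=3: 95 kHz, 121 kHz.
k=4: 131 kHz, 157 kHz.
Within [26 kHz, 111.5 kHz]: 49 kHz, 59 kHz, 85 kHz, 95 kHz.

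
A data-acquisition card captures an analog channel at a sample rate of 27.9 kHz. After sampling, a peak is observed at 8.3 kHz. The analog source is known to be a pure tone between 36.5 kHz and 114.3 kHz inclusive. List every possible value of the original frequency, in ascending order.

47.5 kHz, 64.1 kHz, 75.4 kHz, 92 kHz, 103.3 kHz

Frequencies that alias to 8.3 kHz are k·fs ± 8.3 kHz for integer k ≥ 0.
k=0: 8.3 kHz.
k=1: 19.6 kHz, 36.2 kHz.
k=2: 47.5 kHz, 64.1 kHz.
k=3: 75.4 kHz, 92 kHz.
k=4: 103.3 kHz, 119.9 kHz.
k=5: 131.2 kHz, 147.8 kHz.
Within [36.5 kHz, 114.3 kHz]: 47.5 kHz, 64.1 kHz, 75.4 kHz, 92 kHz, 103.3 kHz.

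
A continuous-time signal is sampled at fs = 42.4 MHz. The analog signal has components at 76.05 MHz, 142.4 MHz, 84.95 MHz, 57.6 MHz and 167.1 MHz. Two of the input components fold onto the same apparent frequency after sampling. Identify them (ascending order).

fs/2 = 21.2 MHz.
76.05 MHz mod fs = 33.65 MHz.
33.65 MHz > fs/2 = 21.2 MHz, folds to fs − 33.65 MHz = 8.75 MHz.
142.4 MHz mod fs = 15.2 MHz.
15.2 MHz ≤ fs/2 = 21.2 MHz, appears at 15.2 MHz.
84.95 MHz mod fs = 0.15 MHz.
0.15 MHz ≤ fs/2 = 21.2 MHz, appears at 0.15 MHz.
57.6 MHz mod fs = 15.2 MHz.
15.2 MHz ≤ fs/2 = 21.2 MHz, appears at 15.2 MHz.
167.1 MHz mod fs = 39.9 MHz.
39.9 MHz > fs/2 = 21.2 MHz, folds to fs − 39.9 MHz = 2.5 MHz.
57.6 MHz and 142.4 MHz both map to 15.2 MHz.

57.6 MHz, 142.4 MHz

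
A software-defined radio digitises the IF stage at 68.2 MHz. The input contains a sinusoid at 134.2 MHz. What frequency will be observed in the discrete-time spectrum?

2.2 MHz

134.2 MHz mod fs = 66 MHz.
66 MHz > fs/2 = 34.1 MHz, folds to fs − 66 MHz = 2.2 MHz.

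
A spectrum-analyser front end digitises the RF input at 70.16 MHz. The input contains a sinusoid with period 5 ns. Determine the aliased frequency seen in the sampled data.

T = 5 ns → f = 1/T = 200 MHz.
200 MHz mod fs = 59.68 MHz.
59.68 MHz > fs/2 = 35.08 MHz, folds to fs − 59.68 MHz = 10.48 MHz.

10.48 MHz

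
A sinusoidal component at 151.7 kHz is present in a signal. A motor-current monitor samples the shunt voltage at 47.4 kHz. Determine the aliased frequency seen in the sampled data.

151.7 kHz mod fs = 9.5 kHz.
9.5 kHz ≤ fs/2 = 23.7 kHz, appears at 9.5 kHz.

9.5 kHz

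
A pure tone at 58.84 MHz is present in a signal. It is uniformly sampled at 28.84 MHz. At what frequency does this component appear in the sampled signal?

58.84 MHz mod fs = 1.16 MHz.
1.16 MHz ≤ fs/2 = 14.42 MHz, appears at 1.16 MHz.

1.16 MHz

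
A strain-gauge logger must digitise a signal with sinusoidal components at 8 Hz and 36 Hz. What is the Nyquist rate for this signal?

Highest-frequency component: 36 Hz.
Nyquist rate = 2 × 36 Hz = 72 Hz.

72 Hz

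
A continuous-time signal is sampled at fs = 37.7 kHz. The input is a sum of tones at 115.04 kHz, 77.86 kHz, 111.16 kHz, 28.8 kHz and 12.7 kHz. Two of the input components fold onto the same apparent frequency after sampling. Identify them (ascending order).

111.16 kHz, 115.04 kHz

fs/2 = 18.85 kHz.
115.04 kHz mod fs = 1.94 kHz.
1.94 kHz ≤ fs/2 = 18.85 kHz, appears at 1.94 kHz.
77.86 kHz mod fs = 2.46 kHz.
2.46 kHz ≤ fs/2 = 18.85 kHz, appears at 2.46 kHz.
111.16 kHz mod fs = 35.76 kHz.
35.76 kHz > fs/2 = 18.85 kHz, folds to fs − 35.76 kHz = 1.94 kHz.
28.8 kHz > fs/2 = 18.85 kHz, folds to fs − 28.8 kHz = 8.9 kHz.
12.7 kHz ≤ fs/2 = 18.85 kHz, passes unchanged.
111.16 kHz and 115.04 kHz both map to 1.94 kHz.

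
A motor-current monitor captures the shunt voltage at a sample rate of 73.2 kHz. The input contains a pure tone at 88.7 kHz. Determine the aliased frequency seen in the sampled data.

15.5 kHz

88.7 kHz mod fs = 15.5 kHz.
15.5 kHz ≤ fs/2 = 36.6 kHz, appears at 15.5 kHz.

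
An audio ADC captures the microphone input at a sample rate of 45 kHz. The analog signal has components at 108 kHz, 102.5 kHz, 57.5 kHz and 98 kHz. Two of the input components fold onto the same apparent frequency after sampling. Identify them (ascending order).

57.5 kHz, 102.5 kHz

fs/2 = 22.5 kHz.
108 kHz mod fs = 18 kHz.
18 kHz ≤ fs/2 = 22.5 kHz, appears at 18 kHz.
102.5 kHz mod fs = 12.5 kHz.
12.5 kHz ≤ fs/2 = 22.5 kHz, appears at 12.5 kHz.
57.5 kHz mod fs = 12.5 kHz.
12.5 kHz ≤ fs/2 = 22.5 kHz, appears at 12.5 kHz.
98 kHz mod fs = 8 kHz.
8 kHz ≤ fs/2 = 22.5 kHz, appears at 8 kHz.
57.5 kHz and 102.5 kHz both map to 12.5 kHz.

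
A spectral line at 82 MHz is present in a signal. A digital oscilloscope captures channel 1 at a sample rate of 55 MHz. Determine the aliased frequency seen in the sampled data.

82 MHz mod fs = 27 MHz.
27 MHz ≤ fs/2 = 27.5 MHz, appears at 27 MHz.

27 MHz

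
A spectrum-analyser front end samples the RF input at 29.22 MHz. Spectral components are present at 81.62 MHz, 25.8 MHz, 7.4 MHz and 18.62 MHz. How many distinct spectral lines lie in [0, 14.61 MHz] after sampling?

fs/2 = 14.61 MHz.
81.62 MHz mod fs = 23.18 MHz.
23.18 MHz > fs/2 = 14.61 MHz, folds to fs − 23.18 MHz = 6.04 MHz.
25.8 MHz > fs/2 = 14.61 MHz, folds to fs − 25.8 MHz = 3.42 MHz.
7.4 MHz ≤ fs/2 = 14.61 MHz, passes unchanged.
18.62 MHz > fs/2 = 14.61 MHz, folds to fs − 18.62 MHz = 10.6 MHz.
Distinct values: {3.42 MHz, 6.04 MHz, 7.4 MHz, 10.6 MHz} → 4.

4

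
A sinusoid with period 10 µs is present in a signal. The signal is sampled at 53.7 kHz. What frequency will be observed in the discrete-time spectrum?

T = 10 µs → f = 1/T = 100 kHz.
100 kHz mod fs = 46.3 kHz.
46.3 kHz > fs/2 = 26.85 kHz, folds to fs − 46.3 kHz = 7.4 kHz.

7.4 kHz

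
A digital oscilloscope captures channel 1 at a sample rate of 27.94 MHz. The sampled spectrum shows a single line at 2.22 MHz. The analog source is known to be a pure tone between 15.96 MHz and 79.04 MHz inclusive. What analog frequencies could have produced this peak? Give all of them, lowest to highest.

25.72 MHz, 30.16 MHz, 53.66 MHz, 58.1 MHz

Frequencies that alias to 2.22 MHz are k·fs ± 2.22 MHz for integer k ≥ 0.
k=0: 2.22 MHz.
k=1: 25.72 MHz, 30.16 MHz.
k=2: 53.66 MHz, 58.1 MHz.
k=3: 81.6 MHz, 86.04 MHz.
Within [15.96 MHz, 79.04 MHz]: 25.72 MHz, 30.16 MHz, 53.66 MHz, 58.1 MHz.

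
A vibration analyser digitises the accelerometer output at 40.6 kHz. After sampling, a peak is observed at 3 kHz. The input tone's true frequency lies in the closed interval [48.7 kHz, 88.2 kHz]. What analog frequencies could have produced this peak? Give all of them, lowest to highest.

78.2 kHz, 84.2 kHz

Frequencies that alias to 3 kHz are k·fs ± 3 kHz for integer k ≥ 0.
k=0: 3 kHz.
k=1: 37.6 kHz, 43.6 kHz.
k=2: 78.2 kHz, 84.2 kHz.
k=3: 118.8 kHz, 124.8 kHz.
Within [48.7 kHz, 88.2 kHz]: 78.2 kHz, 84.2 kHz.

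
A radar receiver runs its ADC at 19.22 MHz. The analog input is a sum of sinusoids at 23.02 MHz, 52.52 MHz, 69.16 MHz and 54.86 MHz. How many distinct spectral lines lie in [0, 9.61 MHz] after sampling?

fs/2 = 9.61 MHz.
23.02 MHz mod fs = 3.8 MHz.
3.8 MHz ≤ fs/2 = 9.61 MHz, appears at 3.8 MHz.
52.52 MHz mod fs = 14.08 MHz.
14.08 MHz > fs/2 = 9.61 MHz, folds to fs − 14.08 MHz = 5.14 MHz.
69.16 MHz mod fs = 11.5 MHz.
11.5 MHz > fs/2 = 9.61 MHz, folds to fs − 11.5 MHz = 7.72 MHz.
54.86 MHz mod fs = 16.42 MHz.
16.42 MHz > fs/2 = 9.61 MHz, folds to fs − 16.42 MHz = 2.8 MHz.
Distinct values: {2.8 MHz, 3.8 MHz, 5.14 MHz, 7.72 MHz} → 4.

4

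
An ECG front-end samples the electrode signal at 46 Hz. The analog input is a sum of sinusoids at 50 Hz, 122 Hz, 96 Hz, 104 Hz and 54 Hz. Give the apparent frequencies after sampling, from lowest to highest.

4 Hz, 8 Hz, 12 Hz, 16 Hz

fs/2 = 23 Hz.
50 Hz mod fs = 4 Hz.
4 Hz ≤ fs/2 = 23 Hz, appears at 4 Hz.
122 Hz mod fs = 30 Hz.
30 Hz > fs/2 = 23 Hz, folds to fs − 30 Hz = 16 Hz.
96 Hz mod fs = 4 Hz.
4 Hz ≤ fs/2 = 23 Hz, appears at 4 Hz.
104 Hz mod fs = 12 Hz.
12 Hz ≤ fs/2 = 23 Hz, appears at 12 Hz.
54 Hz mod fs = 8 Hz.
8 Hz ≤ fs/2 = 23 Hz, appears at 8 Hz.
Distinct values: {4 Hz, 8 Hz, 12 Hz, 16 Hz}.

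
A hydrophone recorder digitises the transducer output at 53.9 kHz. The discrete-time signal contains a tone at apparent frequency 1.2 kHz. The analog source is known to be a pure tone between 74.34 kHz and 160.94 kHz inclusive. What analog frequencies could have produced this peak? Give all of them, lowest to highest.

106.6 kHz, 109 kHz, 160.5 kHz

Frequencies that alias to 1.2 kHz are k·fs ± 1.2 kHz for integer k ≥ 0.
k=0: 1.2 kHz.
k=1: 52.7 kHz, 55.1 kHz.
k=2: 106.6 kHz, 109 kHz.
k=3: 160.5 kHz, 162.9 kHz.
k=4: 214.4 kHz, 216.8 kHz.
Within [74.34 kHz, 160.94 kHz]: 106.6 kHz, 109 kHz, 160.5 kHz.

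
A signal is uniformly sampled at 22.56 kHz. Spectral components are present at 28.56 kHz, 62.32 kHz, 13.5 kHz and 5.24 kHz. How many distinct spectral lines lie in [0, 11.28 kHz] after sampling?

4

fs/2 = 11.28 kHz.
28.56 kHz mod fs = 6 kHz.
6 kHz ≤ fs/2 = 11.28 kHz, appears at 6 kHz.
62.32 kHz mod fs = 17.2 kHz.
17.2 kHz > fs/2 = 11.28 kHz, folds to fs − 17.2 kHz = 5.36 kHz.
13.5 kHz > fs/2 = 11.28 kHz, folds to fs − 13.5 kHz = 9.06 kHz.
5.24 kHz ≤ fs/2 = 11.28 kHz, passes unchanged.
Distinct values: {5.24 kHz, 5.36 kHz, 6 kHz, 9.06 kHz} → 4.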